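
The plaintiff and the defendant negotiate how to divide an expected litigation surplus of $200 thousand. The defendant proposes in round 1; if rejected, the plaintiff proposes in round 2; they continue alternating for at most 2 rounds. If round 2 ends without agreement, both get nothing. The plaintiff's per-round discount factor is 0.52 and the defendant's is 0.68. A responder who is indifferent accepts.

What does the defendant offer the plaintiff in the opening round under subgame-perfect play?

104

By backward induction:
Round 2 (the plaintiff proposes): the defendant will accept anything ≥ 0, so the plaintiff offers 0 and keeps 200.
Round 1 (the defendant proposes): the plaintiff can get 200 next round, worth 0.52 × 200 = 104 now, so the defendant offers 104, keeping 96.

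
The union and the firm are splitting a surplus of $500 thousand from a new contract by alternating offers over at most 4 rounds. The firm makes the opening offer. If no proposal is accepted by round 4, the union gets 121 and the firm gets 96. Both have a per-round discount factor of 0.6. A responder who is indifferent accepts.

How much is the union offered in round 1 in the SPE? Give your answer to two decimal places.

207.26

Round 4 (the union proposes): the firm gets 96 if talks fail, so the union offers 96 and keeps 404.
Round 3 (the firm proposes): the union can get 404 next round, worth 0.6 × 404 = 242.4 now, so the firm offers 242.4, keeping 257.6.
Round 2 (the union proposes): the firm can get 257.6 next round, worth 0.6 × 257.6 = 154.56 now; the union offers that and keeps 345.44.
Round 1 (the firm proposes): the union can get 345.44 next round, worth 0.6 × 345.44 = 207.264 now. The firm offers 207.264 and keeps 500 − 207.264 = 292.736.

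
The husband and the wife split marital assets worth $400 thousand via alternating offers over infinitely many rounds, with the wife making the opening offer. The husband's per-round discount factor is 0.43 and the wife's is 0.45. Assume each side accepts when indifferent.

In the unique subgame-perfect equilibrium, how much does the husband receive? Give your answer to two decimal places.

Let x be the wife's share when the wife proposes and y be the husband's share when the husband proposes.
The husband accepts iff offered ≥ 0.43·y, so x = 400 − 0.43y. Symmetrically y = 400 − 0.45x.
Substituting: x = 400 − 0.43(400 − 0.45x), giving x(1 − 0.45·0.43) = 400(1 − 0.43).
So x = 400 × 0.57 / 0.8065 ≈ 282.7030, and the husband receives 400 − x ≈ 117.2970.

117.30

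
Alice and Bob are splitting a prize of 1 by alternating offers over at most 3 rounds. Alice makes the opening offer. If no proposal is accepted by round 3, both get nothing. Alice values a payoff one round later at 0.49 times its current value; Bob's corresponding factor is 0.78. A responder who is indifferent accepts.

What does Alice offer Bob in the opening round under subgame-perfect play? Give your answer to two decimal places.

Work backward from the last round.
Round 3 (Alice proposes): rejection yields 0 for Bob; Alice offers 0 and keeps 1.
Round 2 (Bob proposes): Alice can get 1 next round, worth 0.49 × 1 = 0.49 now. Bob offers 0.49 and keeps 1 − 0.49 = 0.51.
Round 1 (Alice proposes): Bob can get 0.51 next round, worth 0.78 × 0.51 = 0.3978 now, so Alice offers 0.3978, keeping 0.6022.

0.40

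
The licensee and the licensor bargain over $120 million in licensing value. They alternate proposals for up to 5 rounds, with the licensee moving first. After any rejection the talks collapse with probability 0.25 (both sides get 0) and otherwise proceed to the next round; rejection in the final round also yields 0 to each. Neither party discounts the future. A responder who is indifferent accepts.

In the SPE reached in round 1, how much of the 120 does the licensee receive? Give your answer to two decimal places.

84.84

By backward induction:
Round 5 (the licensee proposes): the licensor will accept anything ≥ 0, so the licensee offers 0 and keeps 120.
Round 4 (the licensor proposes): rejecting gives the licensee an expected 0.75 × 120 = 90. The licensor offers 90 and keeps 120 − 90 = 30.
Round 3 (the licensee proposes): rejecting gives the licensor an expected 0.75 × 30 = 22.5, so the licensee offers 22.5, keeping 97.5.
Round 2 (the licensor proposes): rejecting gives the licensee an expected 0.75 × 97.5 = 73.125, so the licensor offers 73.125, keeping 46.875.
Round 1 (the licensee proposes): rejecting gives the licensor an expected 0.75 × 46.875 = 35.15625; the licensee offers that and keeps 84.84375.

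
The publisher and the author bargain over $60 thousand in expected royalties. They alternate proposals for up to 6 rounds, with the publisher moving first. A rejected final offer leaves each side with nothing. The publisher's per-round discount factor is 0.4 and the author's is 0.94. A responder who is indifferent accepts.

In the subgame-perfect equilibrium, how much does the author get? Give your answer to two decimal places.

Solve by backward induction from round 6.
Round 6 (the author proposes): rejection yields 0 for the publisher; the author offers 0 and keeps 60.
Round 5 (the publisher proposes): the author can get 60 next round, worth 0.94 × 60 = 56.4 now; the publisher offers that and keeps 3.6.
Round 4 (the author proposes): the publisher can get 3.6 next round, worth 0.4 × 3.6 = 1.44 now, so the author offers 1.44, keeping 58.56.
Round 3 (the publisher proposes): the author can get 58.56 next round, worth 0.94 × 58.56 = 55.0464 now. The publisher offers 55.0464 and keeps 60 − 55.0464 = 4.9536.
Round 2 (the author proposes): the publisher can get 4.9536 next round, worth 0.4 × 4.9536 = 1.98144 now; the author offers that and keeps 58.01856.
Round 1 (the publisher proposes): the author can get 58.01856 next round, worth 0.94 × 58.01856 = 54.5374464 now. The publisher offers 54.5374464 and keeps 60 − 54.5374464 = 5.4625536.

54.54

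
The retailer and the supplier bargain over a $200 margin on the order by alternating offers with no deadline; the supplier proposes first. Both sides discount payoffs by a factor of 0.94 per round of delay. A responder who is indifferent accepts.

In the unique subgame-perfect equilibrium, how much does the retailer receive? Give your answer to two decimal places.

In a stationary SPE each proposer offers the other exactly their discounted continuation value.
If the supplier keeps x when proposing and the retailer keeps y when proposing, then x = 200 − 0.94y and y = 200 − 0.94x.
Solving: x = 200(1 − 0.94) / (1 − 0.94·0.94) = 12 / 0.1164 ≈ 103.0928.
The retailer gets 200 − 103.0928 ≈ 96.9072.

96.91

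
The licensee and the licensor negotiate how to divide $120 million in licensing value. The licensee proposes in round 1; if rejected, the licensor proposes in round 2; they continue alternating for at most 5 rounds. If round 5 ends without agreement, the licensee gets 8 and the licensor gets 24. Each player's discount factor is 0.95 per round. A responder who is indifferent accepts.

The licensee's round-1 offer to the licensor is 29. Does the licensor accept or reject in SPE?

Reject

Work out the licensor's continuation value if the offer is rejected.
Round 5 (the licensee proposes): the licensor gets 24 if talks fail, so the licensee offers 24 and keeps 96.
Round 4 (the licensor proposes): the licensee can get 96 next round, worth 0.95 × 96 = 91.2 now, so the licensor offers 91.2, keeping 28.8.
Round 3 (the licensee proposes): the licensor can get 28.8 next round, worth 0.95 × 28.8 = 27.36 now; the licensee offers that and keeps 92.64.
Round 2 (the licensor proposes): the licensee can get 92.64 next round, worth 0.95 × 92.64 = 88.008 now. The licensor offers 88.008 and keeps 120 − 88.008 = 31.992.
So by rejecting in round 1, the licensor gets 31.992 next round, worth 0.95 × 31.992 = 30.3924 now.
Offer 29 < 30.3924, so the licensor rejects.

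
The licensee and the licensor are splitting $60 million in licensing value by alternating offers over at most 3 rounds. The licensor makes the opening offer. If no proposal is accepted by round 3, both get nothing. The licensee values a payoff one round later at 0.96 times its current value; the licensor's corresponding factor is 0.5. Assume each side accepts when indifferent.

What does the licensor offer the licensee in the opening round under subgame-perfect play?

28.8

Solve by backward induction from round 3.
Round 3 (the licensor proposes): the licensee will accept anything ≥ 0, so the licensor offers 0 and keeps 60.
Round 2 (the licensee proposes): the licensor can get 60 next round, worth 0.5 × 60 = 30 now; the licensee offers that and keeps 30.
Round 1 (the licensor proposes): the licensee can get 30 next round, worth 0.96 × 30 = 28.8 now, so the licensor offers 28.8, keeping 31.2.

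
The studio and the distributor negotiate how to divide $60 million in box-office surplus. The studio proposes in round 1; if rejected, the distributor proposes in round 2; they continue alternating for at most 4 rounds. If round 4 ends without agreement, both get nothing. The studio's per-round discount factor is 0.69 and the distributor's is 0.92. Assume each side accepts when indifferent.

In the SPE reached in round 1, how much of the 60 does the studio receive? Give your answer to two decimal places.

7.85

Work backward from the last round.
Round 4 (the distributor proposes): the studio will accept anything ≥ 0, so the distributor offers 0 and keeps 60.
Round 3 (the studio proposes): the distributor can get 60 next round, worth 0.92 × 60 = 55.2 now, so the studio offers 55.2, keeping 4.8.
Round 2 (the distributor proposes): the studio can get 4.8 next round, worth 0.69 × 4.8 = 3.312 now, so the distributor offers 3.312, keeping 56.688.
Round 1 (the studio proposes): the distributor can get 56.688 next round, worth 0.92 × 56.688 = 52.15296 now. The studio offers 52.15296 and keeps 60 − 52.15296 = 7.84704.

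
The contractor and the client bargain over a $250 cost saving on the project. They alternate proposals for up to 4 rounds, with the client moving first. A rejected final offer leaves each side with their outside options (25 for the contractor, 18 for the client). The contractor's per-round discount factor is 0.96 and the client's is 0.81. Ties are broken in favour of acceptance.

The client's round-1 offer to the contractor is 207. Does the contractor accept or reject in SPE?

Round 4 (the contractor proposes): the client gets 18 if talks fail, so the contractor offers 18 and keeps 232.
Round 3 (the client proposes): the contractor can get 232 next round, worth 0.96 × 232 = 222.72 now, so the client offers 222.72, keeping 27.28.
Round 2 (the contractor proposes): the client can get 27.28 next round, worth 0.81 × 27.28 = 22.0968 now; the contractor offers that and keeps 227.9032.
So by rejecting in round 1, the contractor gets 227.9032 next round, worth 0.96 × 227.9032 = 218.787072 now.
Offer 207 < 218.787072, so the contractor rejects.

Reject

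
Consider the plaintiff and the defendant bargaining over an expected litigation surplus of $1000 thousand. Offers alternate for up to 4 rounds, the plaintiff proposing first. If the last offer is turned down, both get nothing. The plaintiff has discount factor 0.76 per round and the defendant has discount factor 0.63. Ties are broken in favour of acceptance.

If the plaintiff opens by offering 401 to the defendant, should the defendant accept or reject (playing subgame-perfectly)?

Reject

Round 4 (the defendant proposes): the plaintiff will accept anything ≥ 0, so the defendant offers 0 and keeps 1000.
Round 3 (the plaintiff proposes): the defendant can get 1000 next round, worth 0.63 × 1000 = 630 now, so the plaintiff offers 630, keeping 370.
Round 2 (the defendant proposes): the plaintiff can get 370 next round, worth 0.76 × 370 = 281.2 now. The defendant offers 281.2 and keeps 1000 − 281.2 = 718.8.
So by rejecting in round 1, the defendant gets 718.8 next round, worth 0.63 × 718.8 = 452.844 now.
Offer 401 < 452.844, so the defendant rejects.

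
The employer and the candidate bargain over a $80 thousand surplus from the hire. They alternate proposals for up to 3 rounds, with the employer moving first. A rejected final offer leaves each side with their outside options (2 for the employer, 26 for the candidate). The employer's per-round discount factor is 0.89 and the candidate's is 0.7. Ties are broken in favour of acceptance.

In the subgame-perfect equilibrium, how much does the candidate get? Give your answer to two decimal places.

Round 3 (the employer proposes): the candidate gets 26 if talks fail, so the employer offers 26 and keeps 54.
Round 2 (the candidate proposes): the employer can get 54 next round, worth 0.89 × 54 = 48.06 now. The candidate offers 48.06 and keeps 80 − 48.06 = 31.94.
Round 1 (the employer proposes): the candidate can get 31.94 next round, worth 0.7 × 31.94 = 22.358 now, so the employer offers 22.358, keeping 57.642.

22.36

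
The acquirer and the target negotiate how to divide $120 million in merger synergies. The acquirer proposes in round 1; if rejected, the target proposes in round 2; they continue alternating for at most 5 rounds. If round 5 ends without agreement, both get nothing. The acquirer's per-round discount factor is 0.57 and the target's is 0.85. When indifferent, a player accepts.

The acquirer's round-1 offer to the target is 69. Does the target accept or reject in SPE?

Work out the target's continuation value if the offer is rejected.
Round 5 (the acquirer proposes): the target will accept anything ≥ 0, so the acquirer offers 0 and keeps 120.
Round 4 (the target proposes): the acquirer can get 120 next round, worth 0.57 × 120 = 68.4 now. The target offers 68.4 and keeps 120 − 68.4 = 51.6.
Round 3 (the acquirer proposes): the target can get 51.6 next round, worth 0.85 × 51.6 = 43.86 now, so the acquirer offers 43.86, keeping 76.14.
Round 2 (the target proposes): the acquirer can get 76.14 next round, worth 0.57 × 76.14 = 43.3998 now. The target offers 43.3998 and keeps 120 − 43.3998 = 76.6002.
So by rejecting in round 1, the target gets 76.6002 next round, worth 0.85 × 76.6002 = 65.11017 now.
Offer 69 ≥ 65.11017, so the target accepts.

Accept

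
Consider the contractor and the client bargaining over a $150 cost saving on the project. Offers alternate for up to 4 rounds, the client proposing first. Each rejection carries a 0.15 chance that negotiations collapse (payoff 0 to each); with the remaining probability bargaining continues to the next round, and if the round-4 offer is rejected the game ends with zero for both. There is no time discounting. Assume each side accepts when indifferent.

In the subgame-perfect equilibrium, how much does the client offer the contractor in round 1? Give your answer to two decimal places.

Round 4 (the contractor proposes): rejection yields 0 for the client; the contractor offers 0 and keeps 150.
Round 3 (the client proposes): rejecting gives the contractor an expected 0.85 × 150 = 127.5; the client offers that and keeps 22.5.
Round 2 (the contractor proposes): rejecting gives the client an expected 0.85 × 22.5 = 19.125; the contractor offers that and keeps 130.875.
Round 1 (the client proposes): rejecting gives the contractor an expected 0.85 × 130.875 = 111.24375, so the client offers 111.24375, keeping 38.75625.

111.24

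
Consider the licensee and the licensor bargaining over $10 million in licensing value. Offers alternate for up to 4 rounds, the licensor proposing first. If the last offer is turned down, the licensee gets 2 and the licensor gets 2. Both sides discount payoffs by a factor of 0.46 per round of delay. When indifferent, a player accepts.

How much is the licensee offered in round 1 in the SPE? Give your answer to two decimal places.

Round 4 (the licensee proposes): the licensor gets 2 if talks fail, so the licensee offers 2 and keeps 8.
Round 3 (the licensor proposes): the licensee can get 8 next round, worth 0.46 × 8 = 3.68 now, so the licensor offers 3.68, keeping 6.32.
Round 2 (the licensee proposes): the licensor can get 6.32 next round, worth 0.46 × 6.32 = 2.9072 now; the licensee offers that and keeps 7.0928.
Round 1 (the licensor proposes): the licensee can get 7.0928 next round, worth 0.46 × 7.0928 = 3.262688 now, so the licensor offers 3.262688, keeping 6.737312.

3.26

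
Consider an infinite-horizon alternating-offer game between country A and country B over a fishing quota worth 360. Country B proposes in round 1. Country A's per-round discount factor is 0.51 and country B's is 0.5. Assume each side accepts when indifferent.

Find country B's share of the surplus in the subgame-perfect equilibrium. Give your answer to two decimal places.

When country B proposes, country A accepts any offer worth at least 0.51 times what country A would get by proposing next round; and vice versa.
This gives x = 360 − 0.51y and y = 360 − 0.5x, where x and y are each side's share when it proposes.
Hence (1 − 0.51·0.5)x = 360(1 − 0.51), i.e. 0.745·x = 176.4.
x ≈ 236.7785; country A's share is 360 − x ≈ 123.2215.

236.78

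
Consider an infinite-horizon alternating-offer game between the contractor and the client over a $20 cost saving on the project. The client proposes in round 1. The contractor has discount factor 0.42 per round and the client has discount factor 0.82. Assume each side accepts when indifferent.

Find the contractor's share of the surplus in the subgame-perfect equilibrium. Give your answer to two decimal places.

2.31

In a stationary SPE each proposer offers the other exactly their discounted continuation value.
If the client keeps x when proposing and the contractor keeps y when proposing, then x = 20 − 0.42y and y = 20 − 0.82x.
Solving: x = 20(1 − 0.42) / (1 − 0.82·0.42) = 11.6 / 0.6556 ≈ 17.6937.
The contractor gets 20 − 17.6937 ≈ 2.3063.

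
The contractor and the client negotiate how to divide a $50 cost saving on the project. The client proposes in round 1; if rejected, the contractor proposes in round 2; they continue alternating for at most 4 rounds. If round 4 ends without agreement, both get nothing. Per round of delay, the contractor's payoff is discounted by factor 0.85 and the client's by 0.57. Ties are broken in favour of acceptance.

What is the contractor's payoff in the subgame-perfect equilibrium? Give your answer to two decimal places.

Round 4 (the contractor proposes): rejection yields 0 for the client; the contractor offers 0 and keeps 50.
Round 3 (the client proposes): the contractor can get 50 next round, worth 0.85 × 50 = 42.5 now; the client offers that and keeps 7.5.
Round 2 (the contractor proposes): the client can get 7.5 next round, worth 0.57 × 7.5 = 4.275 now. The contractor offers 4.275 and keeps 50 − 4.275 = 45.725.
Round 1 (the client proposes): the contractor can get 45.725 next round, worth 0.85 × 45.725 = 38.86625 now. The client offers 38.86625 and keeps 50 − 38.86625 = 11.13375.

38.87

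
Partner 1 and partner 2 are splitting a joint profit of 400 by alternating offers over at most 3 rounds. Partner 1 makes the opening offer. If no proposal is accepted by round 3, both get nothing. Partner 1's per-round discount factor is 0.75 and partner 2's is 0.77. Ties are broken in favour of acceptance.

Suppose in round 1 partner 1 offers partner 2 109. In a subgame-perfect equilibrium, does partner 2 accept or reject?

Accept

Work out partner 2's continuation value if the offer is rejected.
Round 3 (partner 1 proposes): partner 2 will accept anything ≥ 0, so partner 1 offers 0 and keeps 400.
Round 2 (partner 2 proposes): partner 1 can get 400 next round, worth 0.75 × 400 = 300 now. Partner 2 offers 300 and keeps 400 − 300 = 100.
So by rejecting in round 1, partner 2 gets 100 next round, worth 0.77 × 100 = 77 now.
Offer 109 ≥ 77, so partner 2 accepts.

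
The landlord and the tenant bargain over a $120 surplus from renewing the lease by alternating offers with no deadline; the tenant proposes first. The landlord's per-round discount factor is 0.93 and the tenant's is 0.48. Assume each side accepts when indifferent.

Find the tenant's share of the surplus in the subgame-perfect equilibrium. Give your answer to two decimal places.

15.17

When the tenant proposes, the landlord accepts any offer worth at least 0.93 times what the landlord would get by proposing next round; and vice versa.
This gives x = 120 − 0.93y and y = 120 − 0.48x, where x and y are each side's share when it proposes.
Hence (1 − 0.93·0.48)x = 120(1 − 0.93), i.e. 0.5536·x = 8.4.
x ≈ 15.1734; the landlord's share is 120 − x ≈ 104.8266.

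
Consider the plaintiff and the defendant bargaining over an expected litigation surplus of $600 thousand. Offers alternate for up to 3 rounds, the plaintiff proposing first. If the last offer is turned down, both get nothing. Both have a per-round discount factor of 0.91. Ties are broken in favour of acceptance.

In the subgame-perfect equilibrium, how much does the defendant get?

Round 3 (the plaintiff proposes): the defendant will accept anything ≥ 0, so the plaintiff offers 0 and keeps 600.
Round 2 (the defendant proposes): the plaintiff can get 600 next round, worth 0.91 × 600 = 546 now; the defendant offers that and keeps 54.
Round 1 (the plaintiff proposes): the defendant can get 54 next round, worth 0.91 × 54 = 49.14 now, so the plaintiff offers 49.14, keeping 550.86.

49.14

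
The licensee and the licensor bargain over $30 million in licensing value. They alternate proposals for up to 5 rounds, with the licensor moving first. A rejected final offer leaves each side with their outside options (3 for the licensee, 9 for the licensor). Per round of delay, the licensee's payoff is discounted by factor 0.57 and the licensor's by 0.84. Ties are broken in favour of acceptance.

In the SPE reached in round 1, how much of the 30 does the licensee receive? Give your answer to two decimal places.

Round 5 (the licensor proposes): the licensee gets 3 if talks fail, so the licensor offers 3 and keeps 27.
Round 4 (the licensee proposes): the licensor can get 27 next round, worth 0.84 × 27 = 22.68 now. The licensee offers 22.68 and keeps 30 − 22.68 = 7.32.
Round 3 (the licensor proposes): the licensee can get 7.32 next round, worth 0.57 × 7.32 = 4.1724 now. The licensor offers 4.1724 and keeps 30 − 4.1724 = 25.8276.
Round 2 (the licensee proposes): the licensor can get 25.8276 next round, worth 0.84 × 25.8276 = 21.695184 now; the licensee offers that and keeps 8.304816.
Round 1 (the licensor proposes): the licensee can get 8.304816 next round, worth 0.57 × 8.304816 = 4.73374512 now, so the licensor offers 4.73374512, keeping 25.26625488.

4.73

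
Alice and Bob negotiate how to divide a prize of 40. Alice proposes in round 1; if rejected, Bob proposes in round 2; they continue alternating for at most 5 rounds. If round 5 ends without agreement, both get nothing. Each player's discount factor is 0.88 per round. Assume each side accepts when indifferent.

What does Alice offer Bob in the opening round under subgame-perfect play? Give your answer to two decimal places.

7.50

Round 5 (Alice proposes): rejection yields 0 for Bob; Alice offers 0 and keeps 40.
Round 4 (Bob proposes): Alice can get 40 next round, worth 0.88 × 40 = 35.2 now; Bob offers that and keeps 4.8.
Round 3 (Alice proposes): Bob can get 4.8 next round, worth 0.88 × 4.8 = 4.224 now, so Alice offers 4.224, keeping 35.776.
Round 2 (Bob proposes): Alice can get 35.776 next round, worth 0.88 × 35.776 = 31.48288 now, so Bob offers 31.48288, keeping 8.51712.
Round 1 (Alice proposes): Bob can get 8.51712 next round, worth 0.88 × 8.51712 = 7.4950656 now, so Alice offers 7.4950656, keeping 32.5049344.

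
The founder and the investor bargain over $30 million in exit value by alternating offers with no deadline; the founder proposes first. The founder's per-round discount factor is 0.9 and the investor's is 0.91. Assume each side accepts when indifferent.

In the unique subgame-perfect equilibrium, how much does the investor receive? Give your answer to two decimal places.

15.08

When the founder proposes, the investor accepts any offer worth at least 0.91 times what the investor would get by proposing next round; and vice versa.
This gives x = 30 − 0.91y and y = 30 − 0.9x, where x and y are each side's share when it proposes.
Hence (1 − 0.91·0.9)x = 30(1 − 0.91), i.e. 0.181·x = 2.7.
x ≈ 14.9171; the investor's share is 30 − x ≈ 15.0829.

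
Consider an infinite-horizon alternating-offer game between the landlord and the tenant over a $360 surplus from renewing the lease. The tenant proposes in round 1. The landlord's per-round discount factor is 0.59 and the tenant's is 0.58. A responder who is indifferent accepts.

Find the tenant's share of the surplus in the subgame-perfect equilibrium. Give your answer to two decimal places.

In a stationary SPE each proposer offers the other exactly their discounted continuation value.
If the tenant keeps x when proposing and the landlord keeps y when proposing, then x = 360 − 0.59y and y = 360 − 0.58x.
Solving: x = 360(1 − 0.59) / (1 − 0.58·0.59) = 147.6 / 0.6578 ≈ 224.3843.
The landlord gets 360 − 224.3843 ≈ 135.6157.

224.38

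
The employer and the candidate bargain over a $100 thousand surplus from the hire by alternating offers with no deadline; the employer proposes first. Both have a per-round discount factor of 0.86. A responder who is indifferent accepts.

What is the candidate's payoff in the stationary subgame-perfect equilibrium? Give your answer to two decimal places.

When the employer proposes, the candidate accepts any offer worth at least 0.86 times what the candidate would get by proposing next round; and vice versa.
This gives x = 100 − 0.86y and y = 100 − 0.86x, where x and y are each side's share when it proposes.
Hence (1 − 0.86·0.86)x = 100(1 − 0.86), i.e. 0.2604·x = 14.
x ≈ 53.7634; the candidate's share is 100 − x ≈ 46.2366.

46.24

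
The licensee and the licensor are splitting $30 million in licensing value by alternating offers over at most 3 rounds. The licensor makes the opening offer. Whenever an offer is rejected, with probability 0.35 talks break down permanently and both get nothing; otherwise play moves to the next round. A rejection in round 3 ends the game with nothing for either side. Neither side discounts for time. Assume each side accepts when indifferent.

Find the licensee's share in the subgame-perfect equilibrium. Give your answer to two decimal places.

6.83

Round 3 (the licensor proposes): the licensee will accept anything ≥ 0, so the licensor offers 0 and keeps 30.
Round 2 (the licensee proposes): rejecting gives the licensor an expected 0.65 × 30 = 19.5; the licensee offers that and keeps 10.5.
Round 1 (the licensor proposes): rejecting gives the licensee an expected 0.65 × 10.5 = 6.825, so the licensor offers 6.825, keeping 23.175.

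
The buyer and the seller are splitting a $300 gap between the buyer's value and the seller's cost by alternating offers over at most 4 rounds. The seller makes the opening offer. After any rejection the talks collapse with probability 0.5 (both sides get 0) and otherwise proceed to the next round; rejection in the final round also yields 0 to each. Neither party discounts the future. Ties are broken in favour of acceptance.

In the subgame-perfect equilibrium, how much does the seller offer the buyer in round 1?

112.5

By backward induction:
Round 4 (the buyer proposes): the seller will accept anything ≥ 0, so the buyer offers 0 and keeps 300.
Round 3 (the seller proposes): rejecting gives the buyer an expected 0.5 × 300 = 150. The seller offers 150 and keeps 300 − 150 = 150.
Round 2 (the buyer proposes): rejecting gives the seller an expected 0.5 × 150 = 75. The buyer offers 75 and keeps 300 − 75 = 225.
Round 1 (the seller proposes): rejecting gives the buyer an expected 0.5 × 225 = 112.5, so the seller offers 112.5, keeping 187.5.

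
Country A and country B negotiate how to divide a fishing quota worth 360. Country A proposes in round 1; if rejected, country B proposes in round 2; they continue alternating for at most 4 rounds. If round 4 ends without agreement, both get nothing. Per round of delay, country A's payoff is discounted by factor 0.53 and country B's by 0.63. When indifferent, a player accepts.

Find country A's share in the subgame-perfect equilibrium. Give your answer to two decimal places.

177.68

Round 4 (country B proposes): country A will accept anything ≥ 0, so country B offers 0 and keeps 360.
Round 3 (country A proposes): country B can get 360 next round, worth 0.63 × 360 = 226.8 now. Country A offers 226.8 and keeps 360 − 226.8 = 133.2.
Round 2 (country B proposes): country A can get 133.2 next round, worth 0.53 × 133.2 = 70.596 now, so country B offers 70.596, keeping 289.404.
Round 1 (country A proposes): country B can get 289.404 next round, worth 0.63 × 289.404 = 182.32452 now. Country A offers 182.32452 and keeps 360 − 182.32452 = 177.67548.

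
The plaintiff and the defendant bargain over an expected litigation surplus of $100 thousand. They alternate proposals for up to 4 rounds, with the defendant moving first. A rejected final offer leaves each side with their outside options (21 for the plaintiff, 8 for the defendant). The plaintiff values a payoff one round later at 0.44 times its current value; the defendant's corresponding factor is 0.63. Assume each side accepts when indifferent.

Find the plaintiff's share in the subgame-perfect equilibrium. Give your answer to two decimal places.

Round 4 (the plaintiff proposes): the defendant gets 8 if talks fail, so the plaintiff offers 8 and keeps 92.
Round 3 (the defendant proposes): the plaintiff can get 92 next round, worth 0.44 × 92 = 40.48 now; the defendant offers that and keeps 59.52.
Round 2 (the plaintiff proposes): the defendant can get 59.52 next round, worth 0.63 × 59.52 = 37.4976 now; the plaintiff offers that and keeps 62.5024.
Round 1 (the defendant proposes): the plaintiff can get 62.5024 next round, worth 0.44 × 62.5024 = 27.501056 now; the defendant offers that and keeps 72.498944.

27.50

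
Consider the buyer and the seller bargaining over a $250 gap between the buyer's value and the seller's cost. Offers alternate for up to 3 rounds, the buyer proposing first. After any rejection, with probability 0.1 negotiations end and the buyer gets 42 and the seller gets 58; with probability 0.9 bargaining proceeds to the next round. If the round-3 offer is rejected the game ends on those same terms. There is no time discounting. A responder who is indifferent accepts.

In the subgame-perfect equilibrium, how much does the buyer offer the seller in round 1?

71.5

Round 3 (the buyer proposes): the seller gets 58 if talks fail, so the buyer offers 58 and keeps 192.
Round 2 (the seller proposes): rejecting gives the buyer an expected 0.9 × 192 + 0.1 × 42 = 177. The seller offers 177 and keeps 250 − 177 = 73.
Round 1 (the buyer proposes): rejecting gives the seller an expected 0.9 × 73 + 0.1 × 58 = 71.5, so the buyer offers 71.5, keeping 178.5.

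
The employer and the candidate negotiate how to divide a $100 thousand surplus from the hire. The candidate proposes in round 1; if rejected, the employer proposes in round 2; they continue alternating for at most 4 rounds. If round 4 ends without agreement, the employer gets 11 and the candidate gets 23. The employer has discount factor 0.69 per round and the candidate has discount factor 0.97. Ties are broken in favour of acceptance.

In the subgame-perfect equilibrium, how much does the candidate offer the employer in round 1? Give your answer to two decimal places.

37.63

Round 4 (the employer proposes): the candidate gets 23 if talks fail, so the employer offers 23 and keeps 77.
Round 3 (the candidate proposes): the employer can get 77 next round, worth 0.69 × 77 = 53.13 now. The candidate offers 53.13 and keeps 100 − 53.13 = 46.87.
Round 2 (the employer proposes): the candidate can get 46.87 next round, worth 0.97 × 46.87 = 45.4639 now; the employer offers that and keeps 54.5361.
Round 1 (the candidate proposes): the employer can get 54.5361 next round, worth 0.69 × 54.5361 = 37.629909 now; the candidate offers that and keeps 62.370091.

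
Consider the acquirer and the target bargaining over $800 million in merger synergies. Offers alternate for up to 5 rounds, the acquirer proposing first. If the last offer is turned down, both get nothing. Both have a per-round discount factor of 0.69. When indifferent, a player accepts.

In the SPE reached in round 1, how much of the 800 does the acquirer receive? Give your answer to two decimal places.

547.41

Round 5 (the acquirer proposes): the target will accept anything ≥ 0, so the acquirer offers 0 and keeps 800.
Round 4 (the target proposes): the acquirer can get 800 next round, worth 0.69 × 800 = 552 now; the target offers that and keeps 248.
Round 3 (the acquirer proposes): the target can get 248 next round, worth 0.69 × 248 = 171.12 now; the acquirer offers that and keeps 628.88.
Round 2 (the target proposes): the acquirer can get 628.88 next round, worth 0.69 × 628.88 = 433.9272 now, so the target offers 433.9272, keeping 366.0728.
Round 1 (the acquirer proposes): the target can get 366.0728 next round, worth 0.69 × 366.0728 = 252.590232 now. The acquirer offers 252.590232 and keeps 800 − 252.590232 = 547.409768.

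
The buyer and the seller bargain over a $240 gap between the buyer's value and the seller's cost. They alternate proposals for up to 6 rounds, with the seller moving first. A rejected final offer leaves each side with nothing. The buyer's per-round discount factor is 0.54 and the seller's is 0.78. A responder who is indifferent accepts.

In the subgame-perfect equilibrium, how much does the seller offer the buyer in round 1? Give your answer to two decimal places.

63.51

Round 6 (the buyer proposes): rejection yields 0 for the seller; the buyer offers 0 and keeps 240.
Round 5 (the seller proposes): the buyer can get 240 next round, worth 0.54 × 240 = 129.6 now, so the seller offers 129.6, keeping 110.4.
Round 4 (the buyer proposes): the seller can get 110.4 next round, worth 0.78 × 110.4 = 86.112 now, so the buyer offers 86.112, keeping 153.888.
Round 3 (the seller proposes): the buyer can get 153.888 next round, worth 0.54 × 153.888 = 83.09952 now. The seller offers 83.09952 and keeps 240 − 83.09952 = 156.90048.
Round 2 (the buyer proposes): the seller can get 156.90048 next round, worth 0.78 × 156.90048 = 122.3823744 now. The buyer offers 122.3823744 and keeps 240 − 122.3823744 = 117.6176256.
Round 1 (the seller proposes): the buyer can get 117.6176256 next round, worth 0.54 × 117.6176256 = 63.513517824 now, so the seller offers 63.513517824, keeping 176.486482176.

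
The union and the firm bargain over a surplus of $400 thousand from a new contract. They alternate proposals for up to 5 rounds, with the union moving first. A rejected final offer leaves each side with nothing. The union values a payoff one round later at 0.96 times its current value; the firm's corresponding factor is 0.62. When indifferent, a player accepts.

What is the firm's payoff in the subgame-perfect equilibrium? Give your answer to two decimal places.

15.82

By backward induction:
Round 5 (the union proposes): the firm will accept anything ≥ 0, so the union offers 0 and keeps 400.
Round 4 (the firm proposes): the union can get 400 next round, worth 0.96 × 400 = 384 now. The firm offers 384 and keeps 400 − 384 = 16.
Round 3 (the union proposes): the firm can get 16 next round, worth 0.62 × 16 = 9.92 now; the union offers that and keeps 390.08.
Round 2 (the firm proposes): the union can get 390.08 next round, worth 0.96 × 390.08 = 374.4768 now; the firm offers that and keeps 25.5232.
Round 1 (the union proposes): the firm can get 25.5232 next round, worth 0.62 × 25.5232 = 15.824384 now; the union offers that and keeps 384.175616.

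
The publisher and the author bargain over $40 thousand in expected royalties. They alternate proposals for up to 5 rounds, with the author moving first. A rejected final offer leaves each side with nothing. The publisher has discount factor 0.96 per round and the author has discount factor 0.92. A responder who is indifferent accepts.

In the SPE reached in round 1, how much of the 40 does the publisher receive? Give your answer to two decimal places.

5.79

Round 5 (the author proposes): rejection yields 0 for the publisher; the author offers 0 and keeps 40.
Round 4 (the publisher proposes): the author can get 40 next round, worth 0.92 × 40 = 36.8 now; the publisher offers that and keeps 3.2.
Round 3 (the author proposes): the publisher can get 3.2 next round, worth 0.96 × 3.2 = 3.072 now; the author offers that and keeps 36.928.
Round 2 (the publisher proposes): the author can get 36.928 next round, worth 0.92 × 36.928 = 33.97376 now. The publisher offers 33.97376 and keeps 40 − 33.97376 = 6.02624.
Round 1 (the author proposes): the publisher can get 6.02624 next round, worth 0.96 × 6.02624 = 5.7851904 now, so the author offers 5.7851904, keeping 34.2148096.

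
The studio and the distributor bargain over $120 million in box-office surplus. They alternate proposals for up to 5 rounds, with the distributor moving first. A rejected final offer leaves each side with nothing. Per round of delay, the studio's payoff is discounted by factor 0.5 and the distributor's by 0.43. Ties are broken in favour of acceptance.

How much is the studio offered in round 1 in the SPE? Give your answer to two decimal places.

41.55

Round 5 (the distributor proposes): the studio will accept anything ≥ 0, so the distributor offers 0 and keeps 120.
Round 4 (the studio proposes): the distributor can get 120 next round, worth 0.43 × 120 = 51.6 now. The studio offers 51.6 and keeps 120 − 51.6 = 68.4.
Round 3 (the distributor proposes): the studio can get 68.4 next round, worth 0.5 × 68.4 = 34.2 now. The distributor offers 34.2 and keeps 120 − 34.2 = 85.8.
Round 2 (the studio proposes): the distributor can get 85.8 next round, worth 0.43 × 85.8 = 36.894 now, so the studio offers 36.894, keeping 83.106.
Round 1 (the distributor proposes): the studio can get 83.106 next round, worth 0.5 × 83.106 = 41.553 now, so the distributor offers 41.553, keeping 78.447.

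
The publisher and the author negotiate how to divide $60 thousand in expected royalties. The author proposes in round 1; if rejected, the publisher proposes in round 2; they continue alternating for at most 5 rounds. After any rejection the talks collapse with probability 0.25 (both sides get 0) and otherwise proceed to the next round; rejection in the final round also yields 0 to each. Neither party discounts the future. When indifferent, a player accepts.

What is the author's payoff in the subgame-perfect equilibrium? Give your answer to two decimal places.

Round 5 (the author proposes): rejection yields 0 for the publisher; the author offers 0 and keeps 60.
Round 4 (the publisher proposes): rejecting gives the author an expected 0.75 × 60 = 45; the publisher offers that and keeps 15.
Round 3 (the author proposes): rejecting gives the publisher an expected 0.75 × 15 = 11.25. The author offers 11.25 and keeps 60 − 11.25 = 48.75.
Round 2 (the publisher proposes): rejecting gives the author an expected 0.75 × 48.75 = 36.5625. The publisher offers 36.5625 and keeps 60 − 36.5625 = 23.4375.
Round 1 (the author proposes): rejecting gives the publisher an expected 0.75 × 23.4375 = 17.578125, so the author offers 17.578125, keeping 42.421875.

42.42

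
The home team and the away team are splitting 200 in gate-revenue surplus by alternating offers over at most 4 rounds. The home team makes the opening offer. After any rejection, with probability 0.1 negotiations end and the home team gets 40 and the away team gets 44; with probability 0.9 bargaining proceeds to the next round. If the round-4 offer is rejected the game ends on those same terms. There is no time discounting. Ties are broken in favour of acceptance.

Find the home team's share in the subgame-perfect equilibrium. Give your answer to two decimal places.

Round 4 (the away team proposes): the home team gets 40 if talks fail, so the away team offers 40 and keeps 160.
Round 3 (the home team proposes): rejecting gives the away team an expected 0.9 × 160 + 0.1 × 44 = 148.4, so the home team offers 148.4, keeping 51.6.
Round 2 (the away team proposes): rejecting gives the home team an expected 0.9 × 51.6 + 0.1 × 40 = 50.44; the away team offers that and keeps 149.56.
Round 1 (the home team proposes): rejecting gives the away team an expected 0.9 × 149.56 + 0.1 × 44 = 139.004. The home team offers 139.004 and keeps 200 − 139.004 = 60.996.

61.00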